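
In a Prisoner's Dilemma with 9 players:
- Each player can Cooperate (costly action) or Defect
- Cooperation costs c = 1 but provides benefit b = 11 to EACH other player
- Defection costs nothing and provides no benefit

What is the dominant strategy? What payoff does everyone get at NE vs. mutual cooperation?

Dominant: Defect; NE payoff = 0; Coop payoff = 87

Work:
Defect dominates (saves cost c = 1, benefit to others is external)
NE: All defect → everyone gets 0
If all cooperate: each receives (8)×11 - 1 = 87
Social dilemma: 87 > 0 but NE gives 0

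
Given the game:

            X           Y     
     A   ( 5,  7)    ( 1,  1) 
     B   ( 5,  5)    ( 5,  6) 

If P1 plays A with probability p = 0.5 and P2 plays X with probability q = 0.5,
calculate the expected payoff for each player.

E[P1] = 4.0, E[P2] = 4.75

Work:
E[P1] = p·q·π₁(A,X) + p·(1-q)·π₁(A,Y) + (1-p)·q·π₁(B,X) + (1-p)·(1-q)·π₁(B,Y)
= 0.5·0.5·5 + 0.5·0.5·1 + 0.5·0.5·5 + 0.5·0.5·5
= 4.0

E[P2] = 4.75 (similar calculation)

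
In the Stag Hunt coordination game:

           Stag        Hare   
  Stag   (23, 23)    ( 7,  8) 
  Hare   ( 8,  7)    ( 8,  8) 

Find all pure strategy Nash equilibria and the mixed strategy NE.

Pure NE: (Stag, Stag) and (Hare, Hare); Mixed NE: p = 0.0625, q = 0.0625

Work:
Check pure NE:
(Stag, Stag): (23, 23) - no unilateral deviation beneficial
(Hare, Hare): (8, 8) - no unilateral deviation beneficial
Mixed NE: P1 plays Stag with p = 0.0625, P2 plays Stag with q = 0.0625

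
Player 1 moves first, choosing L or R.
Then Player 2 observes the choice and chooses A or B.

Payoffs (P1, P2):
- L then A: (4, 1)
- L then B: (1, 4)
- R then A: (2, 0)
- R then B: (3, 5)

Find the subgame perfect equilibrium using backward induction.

P1 plays R, P2 plays B after L and B after R; Payoff (3, 5)

Work:
Backward induction:
After L: P2 chooses B → P1 gets 1
After R: P2 chooses B → P1 gets 3
P1 chooses R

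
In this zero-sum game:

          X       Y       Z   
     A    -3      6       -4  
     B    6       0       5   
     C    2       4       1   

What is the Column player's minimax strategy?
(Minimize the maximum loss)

Column should play Z, value = 5

Work:
Column player minimizes Row's maximum payoff:
Column X: max payoff to Row = 6
Column Y: max payoff to Row = 6
Column Z: max payoff to Row = 5
Minimum is 5, achieved by column Z.
Minimax strategy: Z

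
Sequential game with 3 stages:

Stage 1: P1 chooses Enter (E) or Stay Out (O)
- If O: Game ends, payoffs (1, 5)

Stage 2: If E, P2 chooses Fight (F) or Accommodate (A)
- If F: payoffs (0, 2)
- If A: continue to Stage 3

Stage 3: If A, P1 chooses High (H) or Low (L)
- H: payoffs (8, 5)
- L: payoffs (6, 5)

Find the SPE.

SPE: (E, A, H); Outcome (8, 5)

Work:
Stage 3: P1 chooses H (8 vs 6)
Stage 2: P2: F->2, A->5 (anticipating H). Choose A
Stage 1: P1: O->1, E->8 (anticipating A, H). Choose E
SPE path: E -> A -> H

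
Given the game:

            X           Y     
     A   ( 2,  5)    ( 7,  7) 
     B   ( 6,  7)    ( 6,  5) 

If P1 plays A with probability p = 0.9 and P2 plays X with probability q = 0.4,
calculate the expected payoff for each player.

E[P1] = 5.1, E[P2] = 6.16

Work:
E[P1] = p·q·π₁(A,X) + p·(1-q)·π₁(A,Y) + (1-p)·q·π₁(B,X) + (1-p)·(1-q)·π₁(B,Y)
= 0.9·0.4·2 + 0.9·0.6·7 + 0.1·0.4·6 + 0.1·0.6·6
= 5.1

E[P2] = 6.16 (similar calculation)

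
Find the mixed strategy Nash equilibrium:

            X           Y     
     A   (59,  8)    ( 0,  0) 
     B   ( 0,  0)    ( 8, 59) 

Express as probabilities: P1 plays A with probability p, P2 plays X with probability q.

p = 0.8806, q = 0.1194

Work:
Find probabilities that make opponent indifferent:
P2 chooses q to make P1 indifferent between A and B
P1 chooses p to make P2 indifferent between X and Y
Mixed NE: P1 plays (A: 0.8806, B: 0.1194), P2 plays (X: 0.1194, Y: 0.8806)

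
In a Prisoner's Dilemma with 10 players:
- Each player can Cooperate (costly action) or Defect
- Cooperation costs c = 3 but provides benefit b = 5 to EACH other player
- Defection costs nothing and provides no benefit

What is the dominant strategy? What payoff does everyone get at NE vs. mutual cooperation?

Dominant: Defect; NE payoff = 0; Coop payoff = 42

Work:
Defect dominates (saves cost c = 3, benefit to others is external)
NE: All defect → everyone gets 0
If all cooperate: each receives (9)×5 - 3 = 42
Social dilemma: 42 > 0 but NE gives 0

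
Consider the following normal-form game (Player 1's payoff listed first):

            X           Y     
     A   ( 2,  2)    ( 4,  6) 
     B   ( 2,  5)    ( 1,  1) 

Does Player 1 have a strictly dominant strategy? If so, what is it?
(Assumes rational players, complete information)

No strictly dominant strategy exists for Player 1

Work:
A strategy strictly dominates another if it gives a strictly higher payoff against every opponent action. Compare each pair of P1's strategies column-by-column:
  A vs B: [2 vs 2, 4 vs 1] → A does not strictly dominate B (column X: 2 ≤ 2)
  B vs A: [2 vs 2, 1 vs 4] → B does not strictly dominate A (column X: 2 ≤ 2)
No single strategy strictly dominates all others → no strictly dominant strategy.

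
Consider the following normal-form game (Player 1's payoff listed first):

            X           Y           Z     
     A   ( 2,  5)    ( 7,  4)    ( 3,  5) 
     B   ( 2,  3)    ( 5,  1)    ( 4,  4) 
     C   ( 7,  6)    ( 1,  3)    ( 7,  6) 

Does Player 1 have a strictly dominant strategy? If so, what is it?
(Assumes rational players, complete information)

No strictly dominant strategy exists for Player 1

Work:
A strategy strictly dominates another if it gives a strictly higher payoff against every opponent action. Compare each pair of P1's strategies column-by-column:
  A vs B: [2 vs 2, 7 vs 5, 3 vs 4] → A does not strictly dominate B (column X: 2 ≤ 2)
  A vs C: [2 vs 7, 7 vs 1, 3 vs 7] → A does not strictly dominate C (column X: 2 ≤ 7)
  B vs A: [2 vs 2, 5 vs 7, 4 vs 3] → B does not strictly dominate A (column X: 2 ≤ 2)
  B vs C: [2 vs 7, 5 vs 1, 4 vs 7] → B does not strictly dominate C (column X: 2 ≤ 7)
  C vs A: [7 vs 2, 1 vs 7, 7 vs 3] → C does not strictly dominate A (column Y: 1 ≤ 7)
  C vs B: [7 vs 2, 1 vs 5, 7 vs 4] → C does not strictly dominate B (column Y: 1 ≤ 5)
No single strategy strictly dominates all others → no strictly dominant strategy.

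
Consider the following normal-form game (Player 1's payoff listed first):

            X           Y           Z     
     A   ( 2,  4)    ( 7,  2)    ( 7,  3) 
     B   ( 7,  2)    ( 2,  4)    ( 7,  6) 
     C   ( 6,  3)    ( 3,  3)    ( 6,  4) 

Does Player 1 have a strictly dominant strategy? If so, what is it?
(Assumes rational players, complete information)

No strictly dominant strategy exists for Player 1

Work:
A strategy strictly dominates another if it gives a strictly higher payoff against every opponent action. Compare each pair of P1's strategies column-by-column:
  A vs B: [2 vs 7, 7 vs 2, 7 vs 7] → A does not strictly dominate B (column X: 2 ≤ 7)
  A vs C: [2 vs 6, 7 vs 3, 7 vs 6] → A does not strictly dominate C (column X: 2 ≤ 6)
  B vs A: [7 vs 2, 2 vs 7, 7 vs 7] → B does not strictly dominate A (column Y: 2 ≤ 7)
  B vs C: [7 vs 6, 2 vs 3, 7 vs 6] → B does not strictly dominate C (column Y: 2 ≤ 3)
  C vs A: [6 vs 2, 3 vs 7, 6 vs 7] → C does not strictly dominate A (column Y: 3 ≤ 7)
  C vs B: [6 vs 7, 3 vs 2, 6 vs 7] → C does not strictly dominate B (column X: 6 ≤ 7)
No single strategy strictly dominates all others → no strictly dominant strategy.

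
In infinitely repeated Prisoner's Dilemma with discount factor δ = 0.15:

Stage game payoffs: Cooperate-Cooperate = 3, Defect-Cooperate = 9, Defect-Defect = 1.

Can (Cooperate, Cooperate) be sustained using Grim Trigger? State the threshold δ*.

δ* = 0.75; since δ = 0.15 < 0.75, cooperation cannot be sustained

Work:
For Grim Trigger:
Cooperate forever: 3/(1-δ)
Defect then punished: 9 + 1·δ/(1-δ)
Need: 3/(1-δ) ≥ 9 + 1·δ/(1-δ)
Solving: δ ≥ (T-R)/(T-P) = (9-3)/(9-1) = 0.75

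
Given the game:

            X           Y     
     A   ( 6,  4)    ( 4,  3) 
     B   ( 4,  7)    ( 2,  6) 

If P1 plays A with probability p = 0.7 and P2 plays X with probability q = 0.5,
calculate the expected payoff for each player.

E[P1] = 4.4, E[P2] = 4.4

Work:
E[P1] = p·q·π₁(A,X) + p·(1-q)·π₁(A,Y) + (1-p)·q·π₁(B,X) + (1-p)·(1-q)·π₁(B,Y)
= 0.7·0.5·6 + 0.7·0.5·4 + 0.3·0.5·4 + 0.3·0.5·2
= 4.4

E[P2] = 4.4 (similar calculation)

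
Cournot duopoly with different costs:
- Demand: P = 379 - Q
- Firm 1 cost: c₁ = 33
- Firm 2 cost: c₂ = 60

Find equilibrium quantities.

q₁* = 124.33, q₂* = 97.33

Work:
Reaction: q₁ = (379 - 33 - q₂)/2
Reaction: q₂ = (379 - 60 - q₁)/2
Solve simultaneously:
q₁* = (379 - 2×33 + 60)/3 = 124.33
q₂* = (379 - 2×60 + 33)/3 = 97.33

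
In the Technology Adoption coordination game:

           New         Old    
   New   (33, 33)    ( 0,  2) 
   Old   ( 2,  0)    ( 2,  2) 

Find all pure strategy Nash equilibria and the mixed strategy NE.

Pure NE: (New, New) and (Old, Old); Mixed NE: p = 0.0606, q = 0.0606

Work:
Check pure NE:
(New, New): (33, 33) - no unilateral deviation beneficial
(Old, Old): (2, 2) - no unilateral deviation beneficial
Mixed NE: P1 plays New with p = 0.0606, P2 plays New with q = 0.0606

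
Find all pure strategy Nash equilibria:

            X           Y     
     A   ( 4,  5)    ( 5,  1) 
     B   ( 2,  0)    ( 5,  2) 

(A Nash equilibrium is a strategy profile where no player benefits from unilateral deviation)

Nash equilibrium: (A, X), (B, Y)

Work:
Best responses:
  P1 vs X: payoffs [4, 2] → best response A (payoff 4)
  P1 vs Y: payoffs [5, 5] → best response A/B (payoff 5)
  P2 vs A: payoffs [5, 1] → best response X (payoff 5)
  P2 vs B: payoffs [0, 2] → best response Y (payoff 2)
Mutual best responses: (A,X), (B,Y) → Nash equilibria.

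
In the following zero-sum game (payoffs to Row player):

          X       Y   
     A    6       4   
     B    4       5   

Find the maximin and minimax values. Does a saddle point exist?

Maximin = 4, Minimax = 5, Saddle: False

Work:
Row minimums: [4, 4] → maximin = 4
Column maximums: [6, 5] → minimax = 5
No saddle point (maximin ≠ minimax). Mixed strategy needed.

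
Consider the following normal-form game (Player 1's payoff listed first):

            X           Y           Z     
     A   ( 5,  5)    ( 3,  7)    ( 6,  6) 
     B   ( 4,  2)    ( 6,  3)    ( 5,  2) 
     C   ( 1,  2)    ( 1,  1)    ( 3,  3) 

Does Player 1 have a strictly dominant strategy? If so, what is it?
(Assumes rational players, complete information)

No strictly dominant strategy exists for Player 1

Work:
A strategy strictly dominates another if it gives a strictly higher payoff against every opponent action. Compare each pair of P1's strategies column-by-column:
  A vs B: [5 vs 4, 3 vs 6, 6 vs 5] → A does not strictly dominate B (column Y: 3 ≤ 6)
  A vs C: [5 vs 1, 3 vs 1, 6 vs 3] → A strictly dominates C
  B vs A: [4 vs 5, 6 vs 3, 5 vs 6] → B does not strictly dominate A (column X: 4 ≤ 5)
  B vs C: [4 vs 1, 6 vs 1, 5 vs 3] → B strictly dominates C
  C vs A: [1 vs 5, 1 vs 3, 3 vs 6] → C does not strictly dominate A (column X: 1 ≤ 5)
  C vs B: [1 vs 4, 1 vs 6, 3 vs 5] → C does not strictly dominate B (column X: 1 ≤ 4)
No single strategy strictly dominates all others → no strictly dominant strategy.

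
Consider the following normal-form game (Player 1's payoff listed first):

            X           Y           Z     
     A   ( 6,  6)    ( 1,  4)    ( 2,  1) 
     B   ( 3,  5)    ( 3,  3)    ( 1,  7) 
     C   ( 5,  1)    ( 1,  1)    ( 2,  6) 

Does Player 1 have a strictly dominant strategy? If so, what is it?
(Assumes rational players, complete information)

No strictly dominant strategy exists for Player 1

Work:
A strategy strictly dominates another if it gives a strictly higher payoff against every opponent action. Compare each pair of P1's strategies column-by-column:
  A vs B: [6 vs 3, 1 vs 3, 2 vs 1] → A does not strictly dominate B (column Y: 1 ≤ 3)
  A vs C: [6 vs 5, 1 vs 1, 2 vs 2] → A does not strictly dominate C (column Y: 1 ≤ 1)
  B vs A: [3 vs 6, 3 vs 1, 1 vs 2] → B does not strictly dominate A (column X: 3 ≤ 6)
  B vs C: [3 vs 5, 3 vs 1, 1 vs 2] → B does not strictly dominate C (column X: 3 ≤ 5)
  C vs A: [5 vs 6, 1 vs 1, 2 vs 2] → C does not strictly dominate A (column X: 5 ≤ 6)
  C vs B: [5 vs 3, 1 vs 3, 2 vs 1] → C does not strictly dominate B (column Y: 1 ≤ 3)
No single strategy strictly dominates all others → no strictly dominant strategy.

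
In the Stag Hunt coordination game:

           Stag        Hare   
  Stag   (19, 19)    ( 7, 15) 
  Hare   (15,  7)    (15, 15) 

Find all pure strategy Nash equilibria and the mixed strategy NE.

Pure NE: (Stag, Stag) and (Hare, Hare); Mixed NE: p = 0.6667, q = 0.6667

Work:
Check pure NE:
(Stag, Stag): (19, 19) - no unilateral deviation beneficial
(Hare, Hare): (15, 15) - no unilateral deviation beneficial
Mixed NE: P1 plays Stag with p = 0.6667, P2 plays Stag with q = 0.6667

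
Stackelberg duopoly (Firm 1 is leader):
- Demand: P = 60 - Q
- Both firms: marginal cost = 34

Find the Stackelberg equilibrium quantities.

q₁* (leader) = 13.0, q₂* (follower) = 6.5

Work:
Follower's reaction: q₂ = (a - c - q₁)/2
Leader substitutes: π₁ = q₁·(a - q₁ - (a-c-q₁)/2 - c)
FOC: q₁* = (60 - 34)/2 = 13.00
Then: q₂* = (60 - 34 - 13.0)/2 = 6.50
Leader has first-mover advantage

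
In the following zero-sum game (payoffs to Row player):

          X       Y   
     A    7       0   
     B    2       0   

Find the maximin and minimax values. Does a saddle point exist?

Maximin = 0, Minimax = 0, Saddle: True

Work:
Row minimums: [0, 0] → maximin = 0
Column maximums: [7, 0] → minimax = 0
Saddle point exists! Game value = 0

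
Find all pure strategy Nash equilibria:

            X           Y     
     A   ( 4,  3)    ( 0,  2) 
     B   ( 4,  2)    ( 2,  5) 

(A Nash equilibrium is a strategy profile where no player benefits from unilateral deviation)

Nash equilibrium: (A, X), (B, Y)

Work:
Best responses:
  P1 vs X: payoffs [4, 4] → best response A/B (payoff 4)
  P1 vs Y: payoffs [0, 2] → best response B (payoff 2)
  P2 vs A: payoffs [3, 2] → best response X (payoff 3)
  P2 vs B: payoffs [2, 5] → best response Y (payoff 5)
Mutual best responses: (A,X), (B,Y) → Nash equilibria.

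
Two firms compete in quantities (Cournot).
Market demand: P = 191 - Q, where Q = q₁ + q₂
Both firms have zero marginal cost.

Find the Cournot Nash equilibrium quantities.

q₁* = q₂* = 63.67; P* = 63.67

Work:
Profit: π_i = P·q_i = (a - q_i - q_j)·q_i
FOC: ∂π_i/∂q_i = a - 2q_i - q_j = 0
Reaction function: q_i = (191 - q_j)/2
Symmetry: q* = 191/3 = 63.67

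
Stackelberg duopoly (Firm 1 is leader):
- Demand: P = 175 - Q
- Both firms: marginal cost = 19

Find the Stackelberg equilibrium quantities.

q₁* (leader) = 78.0, q₂* (follower) = 39.0

Work:
Follower's reaction: q₂ = (a - c - q₁)/2
Leader substitutes: π₁ = q₁·(a - q₁ - (a-c-q₁)/2 - c)
FOC: q₁* = (175 - 19)/2 = 78.00
Then: q₂* = (175 - 19 - 78.0)/2 = 39.00
Leader has first-mover advantage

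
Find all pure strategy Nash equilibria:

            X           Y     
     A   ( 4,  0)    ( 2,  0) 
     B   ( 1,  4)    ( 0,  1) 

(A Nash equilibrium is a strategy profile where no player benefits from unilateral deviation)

Nash equilibrium: (A, X), (A, Y)

Work:
Best responses:
  P1 vs X: payoffs [4, 1] → best response A (payoff 4)
  P1 vs Y: payoffs [2, 0] → best response A (payoff 2)
  P2 vs A: payoffs [0, 0] → best response X/Y (payoff 0)
  P2 vs B: payoffs [4, 1] → best response X (payoff 4)
Mutual best responses: (A,X), (A,Y) → Nash equilibria.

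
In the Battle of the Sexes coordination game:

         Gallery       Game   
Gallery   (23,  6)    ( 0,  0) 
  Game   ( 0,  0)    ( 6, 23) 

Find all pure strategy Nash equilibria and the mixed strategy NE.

Pure NE: (Gallery, Gallery) and (Game, Game); Mixed NE: p = 0.7931, q = 0.2069

Work:
Check pure NE:
(Gallery, Gallery): (23, 6) - no unilateral deviation beneficial
(Game, Game): (6, 23) - no unilateral deviation beneficial
Mixed NE: P1 plays Gallery with p = 0.7931, P2 plays Gallery with q = 0.2069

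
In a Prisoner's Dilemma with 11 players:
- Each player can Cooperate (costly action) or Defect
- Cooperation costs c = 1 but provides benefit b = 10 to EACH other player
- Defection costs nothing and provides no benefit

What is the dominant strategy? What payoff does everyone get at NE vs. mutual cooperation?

Dominant: Defect; NE payoff = 0; Coop payoff = 99

Work:
Defect dominates (saves cost c = 1, benefit to others is external)
NE: All defect → everyone gets 0
If all cooperate: each receives (10)×10 - 1 = 99
Social dilemma: 99 > 0 but NE gives 0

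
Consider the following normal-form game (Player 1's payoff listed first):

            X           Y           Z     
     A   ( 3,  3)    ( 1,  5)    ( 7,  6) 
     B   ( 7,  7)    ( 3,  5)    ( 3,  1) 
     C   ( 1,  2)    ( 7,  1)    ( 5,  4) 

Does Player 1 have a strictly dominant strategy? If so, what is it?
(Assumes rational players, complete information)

No strictly dominant strategy exists for Player 1

Work:
A strategy strictly dominates another if it gives a strictly higher payoff against every opponent action. Compare each pair of P1's strategies column-by-column:
  A vs B: [3 vs 7, 1 vs 3, 7 vs 3] → A does not strictly dominate B (column X: 3 ≤ 7)
  A vs C: [3 vs 1, 1 vs 7, 7 vs 5] → A does not strictly dominate C (column Y: 1 ≤ 7)
  B vs A: [7 vs 3, 3 vs 1, 3 vs 7] → B does not strictly dominate A (column Z: 3 ≤ 7)
  B vs C: [7 vs 1, 3 vs 7, 3 vs 5] → B does not strictly dominate C (column Y: 3 ≤ 7)
  C vs A: [1 vs 3, 7 vs 1, 5 vs 7] → C does not strictly dominate A (column X: 1 ≤ 3)
  C vs B: [1 vs 7, 7 vs 3, 5 vs 3] → C does not strictly dominate B (column X: 1 ≤ 7)
No single strategy strictly dominates all others → no strictly dominant strategy.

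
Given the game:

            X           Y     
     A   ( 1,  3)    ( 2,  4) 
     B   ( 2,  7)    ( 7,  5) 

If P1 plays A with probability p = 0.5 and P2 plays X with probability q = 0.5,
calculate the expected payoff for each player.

E[P1] = 3.0, E[P2] = 4.75

Work:
E[P1] = p·q·π₁(A,X) + p·(1-q)·π₁(A,Y) + (1-p)·q·π₁(B,X) + (1-p)·(1-q)·π₁(B,Y)
= 0.5·0.5·1 + 0.5·0.5·2 + 0.5·0.5·2 + 0.5·0.5·7
= 3.0

E[P2] = 4.75 (similar calculation)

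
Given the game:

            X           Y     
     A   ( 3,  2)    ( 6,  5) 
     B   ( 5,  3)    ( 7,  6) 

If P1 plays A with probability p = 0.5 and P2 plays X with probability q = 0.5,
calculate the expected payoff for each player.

E[P1] = 5.25, E[P2] = 4.0

Work:
E[P1] = p·q·π₁(A,X) + p·(1-q)·π₁(A,Y) + (1-p)·q·π₁(B,X) + (1-p)·(1-q)·π₁(B,Y)
= 0.5·0.5·3 + 0.5·0.5·6 + 0.5·0.5·5 + 0.5·0.5·7
= 5.25

E[P2] = 4.0 (similar calculation)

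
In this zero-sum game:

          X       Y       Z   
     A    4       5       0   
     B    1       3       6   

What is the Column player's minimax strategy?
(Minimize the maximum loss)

Column should play X, value = 4

Work:
Column player minimizes Row's maximum payoff:
Column X: max payoff to Row = 4
Column Y: max payoff to Row = 5
Column Z: max payoff to Row = 6
Minimum is 4, achieved by column X.
Minimax strategy: X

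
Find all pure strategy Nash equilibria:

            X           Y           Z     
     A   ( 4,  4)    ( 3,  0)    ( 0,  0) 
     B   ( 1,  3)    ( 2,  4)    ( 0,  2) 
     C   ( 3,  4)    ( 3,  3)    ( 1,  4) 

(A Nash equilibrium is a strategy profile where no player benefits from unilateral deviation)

Nash equilibrium: (A, X), (C, Z)

Work:
Best responses:
  P1 vs X: payoffs [4, 1, 3] → best response A (payoff 4)
  P1 vs Y: payoffs [3, 2, 3] → best response A/C (payoff 3)
  P1 vs Z: payoffs [0, 0, 1] → best response C (payoff 1)
  P2 vs A: payoffs [4, 0, 0] → best response X (payoff 4)
  P2 vs B: payoffs [3, 4, 2] → best response Y (payoff 4)
  P2 vs C: payoffs [4, 3, 4] → best response X/Z (payoff 4)
Mutual best responses: (A,X), (C,Z) → Nash equilibria.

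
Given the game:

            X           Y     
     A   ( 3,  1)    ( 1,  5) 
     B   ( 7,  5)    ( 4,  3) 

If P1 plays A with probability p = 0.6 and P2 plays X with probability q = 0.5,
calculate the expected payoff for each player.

E[P1] = 3.4, E[P2] = 3.4

Work:
E[P1] = p·q·π₁(A,X) + p·(1-q)·π₁(A,Y) + (1-p)·q·π₁(B,X) + (1-p)·(1-q)·π₁(B,Y)
= 0.6·0.5·3 + 0.6·0.5·1 + 0.4·0.5·7 + 0.4·0.5·4
= 3.4

E[P2] = 3.4 (similar calculation)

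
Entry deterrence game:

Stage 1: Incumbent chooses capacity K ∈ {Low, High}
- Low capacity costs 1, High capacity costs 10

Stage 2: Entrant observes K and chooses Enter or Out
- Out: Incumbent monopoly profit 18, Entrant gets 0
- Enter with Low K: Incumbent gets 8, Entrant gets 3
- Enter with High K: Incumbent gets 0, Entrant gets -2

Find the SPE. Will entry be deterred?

SPE: (High, Enter|Low, Out|High); Entry deterred. Incumbent net profit = 8

Work:
After Low K: Entrant enters (3 > 0)
After High K: Entrant stays out (-2 < 0)
Incumbent: Low → 8−1=7, High → 18−10=8
Incumbent chooses High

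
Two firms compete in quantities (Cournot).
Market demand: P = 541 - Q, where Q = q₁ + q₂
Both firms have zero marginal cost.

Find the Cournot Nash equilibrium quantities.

q₁* = q₂* = 180.33; P* = 180.33

Work:
Profit: π_i = P·q_i = (a - q_i - q_j)·q_i
FOC: ∂π_i/∂q_i = a - 2q_i - q_j = 0
Reaction function: q_i = (541 - q_j)/2
Symmetry: q* = 541/3 = 180.33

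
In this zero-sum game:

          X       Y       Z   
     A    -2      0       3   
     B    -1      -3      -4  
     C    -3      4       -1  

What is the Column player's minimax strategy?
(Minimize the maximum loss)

Column should play X, value = -1

Work:
Column player minimizes Row's maximum payoff:
Column X: max payoff to Row = -1
Column Y: max payoff to Row = 4
Column Z: max payoff to Row = 3
Minimum is -1, achieved by column X.
Minimax strategy: X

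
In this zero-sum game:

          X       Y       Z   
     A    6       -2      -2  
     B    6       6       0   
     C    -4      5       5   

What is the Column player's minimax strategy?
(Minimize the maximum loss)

Column should play Z, value = 5

Work:
Column player minimizes Row's maximum payoff:
Column X: max payoff to Row = 6
Column Y: max payoff to Row = 6
Column Z: max payoff to Row = 5
Minimum is 5, achieved by column Z.
Minimax strategy: Z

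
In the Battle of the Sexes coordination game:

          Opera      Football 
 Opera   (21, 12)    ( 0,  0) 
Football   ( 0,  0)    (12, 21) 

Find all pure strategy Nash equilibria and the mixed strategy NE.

Pure NE: (Opera, Opera) and (Football, Football); Mixed NE: p = 0.6364, q = 0.3636

Work:
Check pure NE:
(Opera, Opera): (21, 12) - no unilateral deviation beneficial
(Football, Football): (12, 21) - no unilateral deviation beneficial
Mixed NE: P1 plays Opera with p = 0.6364, P2 plays Opera with q = 0.3636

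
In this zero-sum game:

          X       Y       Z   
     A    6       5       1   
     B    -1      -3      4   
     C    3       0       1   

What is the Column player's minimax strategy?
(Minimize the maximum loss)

Column should play Z, value = 4

Work:
Column player minimizes Row's maximum payoff:
Column X: max payoff to Row = 6
Column Y: max payoff to Row = 5
Column Z: max payoff to Row = 4
Minimum is 4, achieved by column Z.
Minimax strategy: Z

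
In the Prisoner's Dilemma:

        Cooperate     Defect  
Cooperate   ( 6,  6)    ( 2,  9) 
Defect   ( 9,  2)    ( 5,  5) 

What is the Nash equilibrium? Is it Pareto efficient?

(Defect, Defect) is NE; not Pareto efficient

Work:
Defect dominates Cooperate for both players:
If P2 cooperates: Defect (9) > Cooperate (6)
If P2 defects: Defect (5) > Cooperate (2)
NE: (Defect, Defect) with payoff (5, 5)
But (Cooperate, Cooperate) = (6, 6) Pareto dominates (5, 5)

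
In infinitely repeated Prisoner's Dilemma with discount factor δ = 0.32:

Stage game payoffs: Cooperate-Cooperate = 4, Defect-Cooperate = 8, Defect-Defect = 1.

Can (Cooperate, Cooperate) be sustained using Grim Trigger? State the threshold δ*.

δ* = 0.5714; since δ = 0.32 < 0.5714, cooperation cannot be sustained

Work:
For Grim Trigger:
Cooperate forever: 4/(1-δ)
Defect then punished: 8 + 1·δ/(1-δ)
Need: 4/(1-δ) ≥ 8 + 1·δ/(1-δ)
Solving: δ ≥ (T-R)/(T-P) = (8-4)/(8-1) = 0.5714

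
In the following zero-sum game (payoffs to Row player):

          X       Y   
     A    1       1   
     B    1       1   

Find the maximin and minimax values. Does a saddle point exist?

Maximin = 1, Minimax = 1, Saddle: True

Work:
Row minimums: [1, 1] → maximin = 1
Column maximums: [1, 1] → minimax = 1
Saddle point exists! Game value = 1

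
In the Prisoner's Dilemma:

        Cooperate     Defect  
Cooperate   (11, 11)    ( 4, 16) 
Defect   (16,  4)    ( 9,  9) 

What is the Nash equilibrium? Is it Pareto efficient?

(Defect, Defect) is NE; not Pareto efficient

Work:
Defect dominates Cooperate for both players:
If P2 cooperates: Defect (16) > Cooperate (11)
If P2 defects: Defect (9) > Cooperate (4)
NE: (Defect, Defect) with payoff (9, 9)
But (Cooperate, Cooperate) = (11, 11) Pareto dominates (9, 9)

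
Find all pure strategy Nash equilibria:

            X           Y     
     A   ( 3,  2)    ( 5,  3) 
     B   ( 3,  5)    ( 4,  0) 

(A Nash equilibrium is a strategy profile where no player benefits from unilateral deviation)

Nash equilibrium: (A, Y), (B, X)

Work:
Best responses:
  P1 vs X: payoffs [3, 3] → best response A/B (payoff 3)
  P1 vs Y: payoffs [5, 4] → best response A (payoff 5)
  P2 vs A: payoffs [2, 3] → best response Y (payoff 3)
  P2 vs B: payoffs [5, 0] → best response X (payoff 5)
Mutual best responses: (A,Y), (B,X) → Nash equilibria.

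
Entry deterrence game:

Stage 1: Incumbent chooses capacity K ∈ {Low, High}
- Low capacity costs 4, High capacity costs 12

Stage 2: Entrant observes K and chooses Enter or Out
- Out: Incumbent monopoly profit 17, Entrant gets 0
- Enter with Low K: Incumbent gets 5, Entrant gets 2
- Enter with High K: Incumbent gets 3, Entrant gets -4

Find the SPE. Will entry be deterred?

SPE: (High, Enter|Low, Out|High); Entry deterred. Incumbent net profit = 5

Work:
After Low K: Entrant enters (2 > 0)
After High K: Entrant stays out (-4 < 0)
Incumbent: Low → 5−4=1, High → 17−12=5
Incumbent chooses High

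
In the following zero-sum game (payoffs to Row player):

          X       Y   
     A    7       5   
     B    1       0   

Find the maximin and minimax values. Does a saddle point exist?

Maximin = 5, Minimax = 5, Saddle: True

Work:
Row minimums: [5, 0] → maximin = 5
Column maximums: [7, 5] → minimax = 5
Saddle point exists! Game value = 5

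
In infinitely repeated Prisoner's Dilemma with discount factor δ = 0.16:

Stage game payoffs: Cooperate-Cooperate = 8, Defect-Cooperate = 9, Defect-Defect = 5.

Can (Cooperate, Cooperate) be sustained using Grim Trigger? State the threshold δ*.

δ* = 0.25; since δ = 0.16 < 0.25, cooperation cannot be sustained

Work:
For Grim Trigger:
Cooperate forever: 8/(1-δ)
Defect then punished: 9 + 5·δ/(1-δ)
Need: 8/(1-δ) ≥ 9 + 5·δ/(1-δ)
Solving: δ ≥ (T-R)/(T-P) = (9-8)/(9-5) = 0.25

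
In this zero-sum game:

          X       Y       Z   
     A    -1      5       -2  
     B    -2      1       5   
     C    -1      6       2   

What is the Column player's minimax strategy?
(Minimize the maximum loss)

Column should play X, value = -1

Work:
Column player minimizes Row's maximum payoff:
Column X: max payoff to Row = -1
Column Y: max payoff to Row = 6
Column Z: max payoff to Row = 5
Minimum is -1, achieved by column X.
Minimax strategy: X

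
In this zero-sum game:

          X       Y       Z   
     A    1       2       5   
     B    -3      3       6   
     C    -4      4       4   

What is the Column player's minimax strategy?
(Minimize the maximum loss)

Column should play X, value = 1

Work:
Column player minimizes Row's maximum payoff:
Column X: max payoff to Row = 1
Column Y: max payoff to Row = 4
Column Z: max payoff to Row = 6
Minimum is 1, achieved by column X.
Minimax strategy: X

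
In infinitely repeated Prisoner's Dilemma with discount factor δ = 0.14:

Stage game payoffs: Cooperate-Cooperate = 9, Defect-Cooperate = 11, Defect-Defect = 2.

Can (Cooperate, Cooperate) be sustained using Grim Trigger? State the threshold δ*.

δ* = 0.2222; since δ = 0.14 < 0.2222, cooperation cannot be sustained

Work:
For Grim Trigger:
Cooperate forever: 9/(1-δ)
Defect then punished: 11 + 2·δ/(1-δ)
Need: 9/(1-δ) ≥ 11 + 2·δ/(1-δ)
Solving: δ ≥ (T-R)/(T-P) = (11-9)/(11-2) = 0.2222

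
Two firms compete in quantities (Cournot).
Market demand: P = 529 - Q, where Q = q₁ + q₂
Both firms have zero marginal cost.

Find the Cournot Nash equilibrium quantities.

q₁* = q₂* = 176.33; P* = 176.33

Work:
Profit: π_i = P·q_i = (a - q_i - q_j)·q_i
FOC: ∂π_i/∂q_i = a - 2q_i - q_j = 0
Reaction function: q_i = (529 - q_j)/2
Symmetry: q* = 529/3 = 176.33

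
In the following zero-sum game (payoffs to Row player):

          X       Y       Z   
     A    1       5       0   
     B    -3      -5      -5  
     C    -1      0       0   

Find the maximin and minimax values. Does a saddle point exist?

Maximin = 0, Minimax = 0, Saddle: True

Work:
Row minimums: [0, -5, -1] → maximin = 0
Column maximums: [1, 5, 0] → minimax = 0
Saddle point exists! Game value = 0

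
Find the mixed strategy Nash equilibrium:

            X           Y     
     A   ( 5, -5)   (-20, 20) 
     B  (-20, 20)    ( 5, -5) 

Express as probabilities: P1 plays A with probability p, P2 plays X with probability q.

p = 0.5, q = 0.5

Work:
Find probabilities that make opponent indifferent:
P2 chooses q to make P1 indifferent between A and B
P1 chooses p to make P2 indifferent between X and Y
Mixed NE: P1 plays (A: 0.5, B: 0.5), P2 plays (X: 0.5, Y: 0.5)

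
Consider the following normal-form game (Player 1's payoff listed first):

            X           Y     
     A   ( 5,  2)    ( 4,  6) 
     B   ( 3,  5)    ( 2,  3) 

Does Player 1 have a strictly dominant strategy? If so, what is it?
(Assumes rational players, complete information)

Yes, Player 1's strictly dominant strategy is A

Work:
A strategy strictly dominates another if it gives a strictly higher payoff against every opponent action. Compare each pair of P1's strategies column-by-column:
  A vs B: [5 vs 3, 4 vs 2] → A strictly dominates B
  B vs A: [3 vs 5, 2 vs 4] → B does not strictly dominate A (column X: 3 ≤ 5)
A strictly dominates every other strategy → strictly dominant.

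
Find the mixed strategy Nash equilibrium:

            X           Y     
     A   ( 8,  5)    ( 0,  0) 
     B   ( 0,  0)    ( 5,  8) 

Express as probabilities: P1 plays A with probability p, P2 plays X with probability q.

p = 0.6154, q = 0.3846

Work:
Find probabilities that make opponent indifferent:
P2 chooses q to make P1 indifferent between A and B
P1 chooses p to make P2 indifferent between X and Y
Mixed NE: P1 plays (A: 0.6154, B: 0.3846), P2 plays (X: 0.3846, Y: 0.6154)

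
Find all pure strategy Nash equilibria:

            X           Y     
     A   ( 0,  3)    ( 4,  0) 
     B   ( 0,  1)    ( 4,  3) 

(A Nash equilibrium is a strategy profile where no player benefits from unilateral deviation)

Nash equilibrium: (A, X), (B, Y)

Work:
Best responses:
  P1 vs X: payoffs [0, 0] → best response A/B (payoff 0)
  P1 vs Y: payoffs [4, 4] → best response A/B (payoff 4)
  P2 vs A: payoffs [3, 0] → best response X (payoff 3)
  P2 vs B: payoffs [1, 3] → best response Y (payoff 3)
Mutual best responses: (A,X), (B,Y) → Nash equilibria.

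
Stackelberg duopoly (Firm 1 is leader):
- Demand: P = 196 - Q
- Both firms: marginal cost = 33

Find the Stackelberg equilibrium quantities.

q₁* (leader) = 81.5, q₂* (follower) = 40.75

Work:
Follower's reaction: q₂ = (a - c - q₁)/2
Leader substitutes: π₁ = q₁·(a - q₁ - (a-c-q₁)/2 - c)
FOC: q₁* = (196 - 33)/2 = 81.50
Then: q₂* = (196 - 33 - 81.5)/2 = 40.75
Leader has first-mover advantage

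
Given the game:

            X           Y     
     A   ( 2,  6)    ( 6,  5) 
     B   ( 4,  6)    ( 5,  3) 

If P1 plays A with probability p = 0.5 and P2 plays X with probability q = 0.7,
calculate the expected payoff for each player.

E[P1] = 3.75, E[P2] = 5.4

Work:
E[P1] = p·q·π₁(A,X) + p·(1-q)·π₁(A,Y) + (1-p)·q·π₁(B,X) + (1-p)·(1-q)·π₁(B,Y)
= 0.5·0.7·2 + 0.5·0.3·6 + 0.5·0.7·4 + 0.5·0.3·5
= 3.75

E[P2] = 5.4 (similar calculation)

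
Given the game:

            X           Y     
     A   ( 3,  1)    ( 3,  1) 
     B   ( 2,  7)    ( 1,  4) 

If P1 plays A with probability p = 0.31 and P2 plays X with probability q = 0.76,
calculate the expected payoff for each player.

E[P1] = 2.1444, E[P2] = 4.6432

Work:
E[P1] = p·q·π₁(A,X) + p·(1-q)·π₁(A,Y) + (1-p)·q·π₁(B,X) + (1-p)·(1-q)·π₁(B,Y)
= 0.31·0.76·3 + 0.31·0.24·3 + 0.69·0.76·2 + 0.69·0.24·1
= 2.1444

E[P2] = 4.6432 (similar calculation)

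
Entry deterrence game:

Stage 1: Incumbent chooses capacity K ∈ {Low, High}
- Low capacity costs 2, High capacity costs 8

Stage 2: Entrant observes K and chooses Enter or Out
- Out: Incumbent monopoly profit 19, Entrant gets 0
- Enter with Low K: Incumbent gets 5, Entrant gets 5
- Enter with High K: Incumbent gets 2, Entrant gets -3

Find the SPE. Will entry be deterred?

SPE: (High, Enter|Low, Out|High); Entry deterred. Incumbent net profit = 11

Work:
After Low K: Entrant enters (5 > 0)
After High K: Entrant stays out (-3 < 0)
Incumbent: Low → 5−2=3, High → 19−8=11
Incumbent chooses High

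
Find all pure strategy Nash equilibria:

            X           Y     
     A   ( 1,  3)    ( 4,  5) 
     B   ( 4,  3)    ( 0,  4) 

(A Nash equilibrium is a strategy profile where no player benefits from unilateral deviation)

Nash equilibrium: (A, Y)

Work:
Best responses:
  P1 vs X: payoffs [1, 4] → best response B (payoff 4)
  P1 vs Y: payoffs [4, 0] → best response A (payoff 4)
  P2 vs A: payoffs [3, 5] → best response Y (payoff 5)
  P2 vs B: payoffs [3, 4] → best response Y (payoff 4)
Mutual best responses: (A,Y) → Nash equilibria.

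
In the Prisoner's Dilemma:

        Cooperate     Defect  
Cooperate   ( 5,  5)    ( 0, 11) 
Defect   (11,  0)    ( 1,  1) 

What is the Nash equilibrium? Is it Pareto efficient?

(Defect, Defect) is NE; not Pareto efficient

Work:
Defect dominates Cooperate for both players:
If P2 cooperates: Defect (11) > Cooperate (5)
If P2 defects: Defect (1) > Cooperate (0)
NE: (Defect, Defect) with payoff (1, 1)
But (Cooperate, Cooperate) = (5, 5) Pareto dominates (1, 1)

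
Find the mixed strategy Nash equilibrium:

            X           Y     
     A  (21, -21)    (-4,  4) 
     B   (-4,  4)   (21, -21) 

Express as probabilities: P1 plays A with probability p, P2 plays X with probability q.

p = 0.5, q = 0.5

Work:
Find probabilities that make opponent indifferent:
P2 chooses q to make P1 indifferent between A and B
P1 chooses p to make P2 indifferent between X and Y
Mixed NE: P1 plays (A: 0.5, B: 0.5), P2 plays (X: 0.5, Y: 0.5)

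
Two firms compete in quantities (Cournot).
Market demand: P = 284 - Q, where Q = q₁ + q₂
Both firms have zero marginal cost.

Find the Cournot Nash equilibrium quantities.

q₁* = q₂* = 94.67; P* = 94.67

Work:
Profit: π_i = P·q_i = (a - q_i - q_j)·q_i
FOC: ∂π_i/∂q_i = a - 2q_i - q_j = 0
Reaction function: q_i = (284 - q_j)/2
Symmetry: q* = 284/3 = 94.67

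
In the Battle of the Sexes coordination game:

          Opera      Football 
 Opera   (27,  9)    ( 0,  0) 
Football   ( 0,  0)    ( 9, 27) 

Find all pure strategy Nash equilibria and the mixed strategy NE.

Pure NE: (Opera, Opera) and (Football, Football); Mixed NE: p = 0.75, q = 0.25

Work:
Check pure NE:
(Opera, Opera): (27, 9) - no unilateral deviation beneficial
(Football, Football): (9, 27) - no unilateral deviation beneficial
Mixed NE: P1 plays Opera with p = 0.75, P2 plays Opera with q = 0.25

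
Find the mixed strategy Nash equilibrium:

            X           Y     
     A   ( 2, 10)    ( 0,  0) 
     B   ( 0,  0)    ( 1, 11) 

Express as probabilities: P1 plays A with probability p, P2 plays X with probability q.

p = 0.5238, q = 0.3333

Work:
Find probabilities that make opponent indifferent:
P2 chooses q to make P1 indifferent between A and B
P1 chooses p to make P2 indifferent between X and Y
Mixed NE: P1 plays (A: 0.5238, B: 0.4762), P2 plays (X: 0.3333, Y: 0.6667)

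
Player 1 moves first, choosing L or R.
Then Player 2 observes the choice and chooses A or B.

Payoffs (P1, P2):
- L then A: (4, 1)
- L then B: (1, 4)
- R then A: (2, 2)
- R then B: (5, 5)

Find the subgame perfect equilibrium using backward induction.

P1 plays R, P2 plays B after L and B after R; Payoff (5, 5)

Work:
Backward induction:
After L: P2 chooses B → P1 gets 1
After R: P2 chooses B → P1 gets 5
P1 chooses R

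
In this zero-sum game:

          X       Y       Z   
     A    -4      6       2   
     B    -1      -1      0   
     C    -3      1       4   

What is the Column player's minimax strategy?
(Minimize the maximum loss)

Column should play X, value = -1

Work:
Column player minimizes Row's maximum payoff:
Column X: max payoff to Row = -1
Column Y: max payoff to Row = 6
Column Z: max payoff to Row = 4
Minimum is -1, achieved by column X.
Minimax strategy: X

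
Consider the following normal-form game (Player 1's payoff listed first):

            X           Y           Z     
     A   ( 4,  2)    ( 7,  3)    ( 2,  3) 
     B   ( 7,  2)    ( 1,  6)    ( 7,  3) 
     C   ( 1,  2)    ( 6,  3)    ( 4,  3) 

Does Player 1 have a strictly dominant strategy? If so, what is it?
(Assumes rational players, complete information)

No strictly dominant strategy exists for Player 1

Work:
A strategy strictly dominates another if it gives a strictly higher payoff against every opponent action. Compare each pair of P1's strategies column-by-column:
  A vs B: [4 vs 7, 7 vs 1, 2 vs 7] → A does not strictly dominate B (column X: 4 ≤ 7)
  A vs C: [4 vs 1, 7 vs 6, 2 vs 4] → A does not strictly dominate C (column Z: 2 ≤ 4)
  B vs A: [7 vs 4, 1 vs 7, 7 vs 2] → B does not strictly dominate A (column Y: 1 ≤ 7)
  B vs C: [7 vs 1, 1 vs 6, 7 vs 4] → B does not strictly dominate C (column Y: 1 ≤ 6)
  C vs A: [1 vs 4, 6 vs 7, 4 vs 2] → C does not strictly dominate A (column X: 1 ≤ 4)
  C vs B: [1 vs 7, 6 vs 1, 4 vs 7] → C does not strictly dominate B (column X: 1 ≤ 7)
No single strategy strictly dominates all others → no strictly dominant strategy.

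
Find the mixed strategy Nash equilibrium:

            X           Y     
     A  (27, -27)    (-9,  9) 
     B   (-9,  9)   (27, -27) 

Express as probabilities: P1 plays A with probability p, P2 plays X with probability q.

p = 0.5, q = 0.5

Work:
Find probabilities that make opponent indifferent:
P2 chooses q to make P1 indifferent between A and B
P1 chooses p to make P2 indifferent between X and Y
Mixed NE: P1 plays (A: 0.5, B: 0.5), P2 plays (X: 0.5, Y: 0.5)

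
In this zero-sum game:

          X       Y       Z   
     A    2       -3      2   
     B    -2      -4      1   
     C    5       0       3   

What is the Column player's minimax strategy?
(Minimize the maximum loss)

Column should play Y, value = 0

Work:
Column player minimizes Row's maximum payoff:
Column X: max payoff to Row = 5
Column Y: max payoff to Row = 0
Column Z: max payoff to Row = 3
Minimum is 0, achieved by column Y.
Minimax strategy: Y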